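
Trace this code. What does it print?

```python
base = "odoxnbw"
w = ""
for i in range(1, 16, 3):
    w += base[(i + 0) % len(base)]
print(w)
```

i=1: add base[1]='d' → 'd'
i=4: add base[4]='n' → 'dn'
i=7: add base[0]='o' → 'dno'
i=10: add base[3]='x' → 'dnox'
i=13: add base[6]='w' → 'dnoxw'

dnoxw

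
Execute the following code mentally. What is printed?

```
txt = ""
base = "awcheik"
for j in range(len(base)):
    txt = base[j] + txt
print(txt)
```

j=0: prepend 'a' → 'a'
j=1: prepend 'w' → 'wa'
j=2: prepend 'c' → 'cwa'
j=3: prepend 'h' → 'hcwa'
j=4: prepend 'e' → 'ehcwa'
j=5: prepend 'i' → 'iehcwa'
j=6: prepend 'k' → 'kiehcwa'

kiehcwa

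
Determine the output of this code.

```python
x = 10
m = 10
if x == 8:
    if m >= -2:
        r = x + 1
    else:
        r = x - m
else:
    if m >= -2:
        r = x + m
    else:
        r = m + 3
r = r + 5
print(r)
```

x=10, m=10
x == 8 is False; m >= -2 is True
→ r = x + m = 20
r = 20+5 = 25

25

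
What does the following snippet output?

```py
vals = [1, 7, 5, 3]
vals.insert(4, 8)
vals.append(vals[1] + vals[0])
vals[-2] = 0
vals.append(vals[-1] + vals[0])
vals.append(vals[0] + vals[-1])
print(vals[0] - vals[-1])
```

-9

insert 8 at 4 → [1, 7, 5, 3, 8]
append vals[1]+vals[0] = 7+1 = 8 → [1, 7, 5, 3, 8, 8]
vals[-2] = 0 → [1, 7, 5, 3, 0, 8]
append vals[-1]+vals[0] = 8+1 = 9 → [1, 7, 5, 3, 0, 8, 9]
append vals[0]+vals[-1] = 1+9 = 10 → [1, 7, 5, 3, 0, 8, 9, 10]
vals[0]-vals[-1] = 1-10 = -9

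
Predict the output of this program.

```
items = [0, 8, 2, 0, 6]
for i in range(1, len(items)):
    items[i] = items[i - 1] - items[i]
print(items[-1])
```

i=1: items[1] = 0-8 = -8 → [0, -8, 2, 0, 6]
i=2: items[2] = (-8)-2 = -10 → [0, -8, -10, 0, 6]
i=3: items[3] = (-10)-0 = -10 → [0, -8, -10, -10, 6]
i=4: items[4] = (-10)-6 = -16 → [0, -8, -10, -10, -16]

-16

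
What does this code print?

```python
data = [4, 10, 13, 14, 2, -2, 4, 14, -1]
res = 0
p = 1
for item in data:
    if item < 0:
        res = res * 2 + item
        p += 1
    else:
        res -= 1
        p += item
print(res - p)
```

-93

item=4: not <0, res = 0-1 = -1; p=5
item=10: not <0, res = (-1)-1 = -2; p=15
item=13: not <0, res = (-2)-1 = -3; p=28
item=14: not <0, res = (-3)-1 = -4; p=42
item=2: not <0, res = (-4)-1 = -5; p=44
item=-2: <0, res = (-5)*2+(-2) = -12; p=45
item=4: not <0, res = (-12)-1 = -13; p=49
item=14: not <0, res = (-13)-1 = -14; p=63
item=-1: <0, res = (-14)*2+(-1) = -29; p=64
res-p = (-29)-64 = -93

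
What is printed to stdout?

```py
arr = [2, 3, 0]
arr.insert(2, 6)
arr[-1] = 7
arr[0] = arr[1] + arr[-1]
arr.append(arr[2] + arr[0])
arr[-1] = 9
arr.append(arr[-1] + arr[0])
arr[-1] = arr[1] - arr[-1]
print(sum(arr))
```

19

insert 6 at 2 → [2, 3, 6, 0]
arr[-1] = 7 → [2, 3, 6, 7]
arr[0] = arr[1]+arr[-1] = 3+7 = 10 → [10, 3, 6, 7]
append arr[2]+arr[0] = 6+10 = 16 → [10, 3, 6, 7, 16]
arr[-1] = 9 → [10, 3, 6, 7, 9]
append arr[-1]+arr[0] = 9+10 = 19 → [10, 3, 6, 7, 9, 19]
arr[-1] = arr[1]-arr[-1] = 3-19 = -16 → [10, 3, 6, 7, 9, -16]
sum = 19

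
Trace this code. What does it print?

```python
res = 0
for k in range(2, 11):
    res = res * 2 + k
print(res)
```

1524

k=2: res = 0*2+2 = 2
k=3: res = 2*2+3 = 7
k=4: res = 7*2+4 = 18
k=5: res = 18*2+5 = 41
k=6: res = 41*2+6 = 88
k=7: res = 88*2+7 = 183
k=8: res = 183*2+8 = 374
k=9: res = 374*2+9 = 757
k=10: res = 757*2+10 = 1524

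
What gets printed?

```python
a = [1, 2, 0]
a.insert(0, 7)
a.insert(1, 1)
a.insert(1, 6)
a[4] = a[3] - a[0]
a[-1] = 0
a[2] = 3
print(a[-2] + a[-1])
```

-6

insert 7 at 0 → [7, 1, 2, 0]
insert 1 at 1 → [7, 1, 1, 2, 0]
insert 6 at 1 → [7, 6, 1, 1, 2, 0]
a[4] = a[3]-a[0] = 1-7 = -6 → [7, 6, 1, 1, -6, 0]
a[-1] = 0 → [7, 6, 1, 1, -6, 0]
a[2] = 3 → [7, 6, 3, 1, -6, 0]
a[-2]+a[-1] = (-6)+0 = -6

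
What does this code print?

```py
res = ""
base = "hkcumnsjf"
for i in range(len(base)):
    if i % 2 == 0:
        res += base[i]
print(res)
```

i=0: add 'h' → 'h'
i=1: skip
i=2: add 'c' → 'hc'
i=3: skip
i=4: add 'm' → 'hcm'
i=5: skip
i=6: add 's' → 'hcms'
i=7: skip
i=8: add 'f' → 'hcmsf'

hcmsf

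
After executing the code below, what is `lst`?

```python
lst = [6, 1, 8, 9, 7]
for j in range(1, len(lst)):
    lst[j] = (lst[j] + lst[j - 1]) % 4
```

[6, 3, 3, 0, 3]

j=1: lst[1] = (1+6)%4 = 3 → [6, 3, 8, 9, 7]
j=2: lst[2] = (8+3)%4 = 3 → [6, 3, 3, 9, 7]
j=3: lst[3] = (9+3)%4 = 0 → [6, 3, 3, 0, 7]
j=4: lst[4] = (7+0)%4 = 3 → [6, 3, 3, 0, 3]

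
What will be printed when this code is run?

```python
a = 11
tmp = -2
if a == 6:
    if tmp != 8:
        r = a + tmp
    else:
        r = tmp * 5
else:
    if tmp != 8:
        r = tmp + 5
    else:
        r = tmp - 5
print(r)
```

3

a=11, tmp=-2
a == 6 is False; tmp != 8 is True
→ r = tmp + 5 = 3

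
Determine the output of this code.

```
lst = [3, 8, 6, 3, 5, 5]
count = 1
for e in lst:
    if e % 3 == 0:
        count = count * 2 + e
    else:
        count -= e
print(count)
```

e=3: %3==0, count = 1*2+3 = 5
e=8: not %3==0, count = 5-8 = -3
e=6: %3==0, count = (-3)*2+6 = 0
e=3: %3==0, count = 0*2+3 = 3
e=5: not %3==0, count = 3-5 = -2
e=5: not %3==0, count = (-2)-5 = -7

-7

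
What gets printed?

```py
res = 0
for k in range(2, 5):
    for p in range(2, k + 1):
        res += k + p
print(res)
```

36

k=2,p=2: res = 0+4 = 4
k=3,p=2: res = 4+5 = 9
k=3,p=3: res = 9+6 = 15
k=4,p=2: res = 15+6 = 21
k=4,p=3: res = 21+7 = 28
k=4,p=4: res = 28+8 = 36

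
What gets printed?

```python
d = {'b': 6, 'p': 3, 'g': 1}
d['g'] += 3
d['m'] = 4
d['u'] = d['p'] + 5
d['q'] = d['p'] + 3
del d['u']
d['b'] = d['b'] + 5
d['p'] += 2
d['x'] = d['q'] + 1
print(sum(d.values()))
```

37

d['g'] = 1+3 = 4 → {'b': 6, 'p': 3, 'g': 4}
d['m'] = 4 → {'b': 6, 'p': 3, 'g': 4, 'm': 4}
d['u'] = d['p']+5 = 8 → {'b': 6, 'p': 3, 'g': 4, 'm': 4, 'u': 8}
d['q'] = d['p']+3 = 6 → {'b': 6, 'p': 3, 'g': 4, 'm': 4, 'u': 8, 'q': 6}
del 'u' → {'b': 6, 'p': 3, 'g': 4, 'm': 4, 'q': 6}
d['b'] = d['b']+5 = 11 → {'b': 11, 'p': 3, 'g': 4, 'm': 4, 'q': 6}
d['p'] = 3+2 = 5 → {'b': 11, 'p': 5, 'g': 4, 'm': 4, 'q': 6}
d['x'] = d['q']+1 = 7 → {'b': 11, 'p': 5, 'g': 4, 'm': 4, 'q': 6, 'x': 7}
sum of values = 37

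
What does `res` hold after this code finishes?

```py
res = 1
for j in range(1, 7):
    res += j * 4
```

85

j=1: res = 1+1*4 = 5
j=2: res = 5+2*4 = 13
j=3: res = 13+3*4 = 25
j=4: res = 25+4*4 = 41
j=5: res = 41+5*4 = 61
j=6: res = 61+6*4 = 85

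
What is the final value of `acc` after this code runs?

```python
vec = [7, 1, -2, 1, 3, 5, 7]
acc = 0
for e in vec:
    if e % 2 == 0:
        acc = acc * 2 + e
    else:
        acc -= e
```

-34

e=7: not even, acc = 0-7 = -7
e=1: not even, acc = (-7)-1 = -8
e=-2: even, acc = (-8)*2+(-2) = -18
e=1: not even, acc = (-18)-1 = -19
e=3: not even, acc = (-19)-3 = -22
e=5: not even, acc = (-22)-5 = -27
e=7: not even, acc = (-27)-7 = -34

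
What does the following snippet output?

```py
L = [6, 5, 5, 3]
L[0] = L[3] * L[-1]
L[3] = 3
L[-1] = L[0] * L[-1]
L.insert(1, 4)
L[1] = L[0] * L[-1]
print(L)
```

[9, 243, 5, 5, 27]

L[0] = L[3]*L[-1] = 3*3 = 9 → [9, 5, 5, 3]
L[3] = 3 → [9, 5, 5, 3]
L[-1] = L[0]*L[-1] = 9*3 = 27 → [9, 5, 5, 27]
insert 4 at 1 → [9, 4, 5, 5, 27]
L[1] = L[0]*L[-1] = 9*27 = 243 → [9, 243, 5, 5, 27]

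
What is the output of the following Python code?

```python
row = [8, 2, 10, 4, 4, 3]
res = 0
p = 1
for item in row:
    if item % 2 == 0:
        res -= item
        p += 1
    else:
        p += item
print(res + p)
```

-19

item=8: even, res = 0-8 = -8; p=2
item=2: even, res = (-8)-2 = -10; p=3
item=10: even, res = (-10)-10 = -20; p=4
item=4: even, res = (-20)-4 = -24; p=5
item=4: even, res = (-24)-4 = -28; p=6
item=3: not even; p=9
res+p = (-28)+9 = -19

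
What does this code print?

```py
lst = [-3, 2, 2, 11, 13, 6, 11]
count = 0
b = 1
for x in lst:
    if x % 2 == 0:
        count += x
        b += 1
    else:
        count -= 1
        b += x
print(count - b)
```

x=-3: not even, count = 0-1 = -1; b=-2
x=2: even, count = (-1)+2 = 1; b=-1
x=2: even, count = 1+2 = 3; b=0
x=11: not even, count = 3-1 = 2; b=11
x=13: not even, count = 2-1 = 1; b=24
x=6: even, count = 1+6 = 7; b=25
x=11: not even, count = 7-1 = 6; b=36
count-b = 6-36 = -30

-30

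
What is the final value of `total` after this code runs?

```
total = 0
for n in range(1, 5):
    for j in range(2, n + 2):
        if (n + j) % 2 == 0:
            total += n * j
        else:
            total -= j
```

n=1,j=2: odd sum, total = 0-2 = -2
n=2,j=2: even sum, total = (-2)+4 = 2
n=2,j=3: odd sum, total = 2-3 = -1
n=3,j=2: odd sum, total = (-1)-2 = -3
n=3,j=3: even sum, total = (-3)+9 = 6
n=3,j=4: odd sum, total = 6-4 = 2
n=4,j=2: even sum, total = 2+8 = 10
n=4,j=3: odd sum, total = 10-3 = 7
n=4,j=4: even sum, total = 7+16 = 23
n=4,j=5: odd sum, total = 23-5 = 18

18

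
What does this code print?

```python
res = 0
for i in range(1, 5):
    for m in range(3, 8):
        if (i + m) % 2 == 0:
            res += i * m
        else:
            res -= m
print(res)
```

70

i=1,m=3: even sum, res = 0+3 = 3
i=1,m=4: odd sum, res = 3-4 = -1
i=1,m=5: even sum, res = (-1)+5 = 4
i=1,m=6: odd sum, res = 4-6 = -2
i=1,m=7: even sum, res = (-2)+7 = 5
i=2,m=3: odd sum, res = 5-3 = 2
i=2,m=4: even sum, res = 2+8 = 10
i=2,m=5: odd sum, res = 10-5 = 5
i=2,m=6: even sum, res = 5+12 = 17
i=2,m=7: odd sum, res = 17-7 = 10
i=3,m=3: even sum, res = 10+9 = 19
i=3,m=4: odd sum, res = 19-4 = 15
i=3,m=5: even sum, res = 15+15 = 30
i=3,m=6: odd sum, res = 30-6 = 24
i=3,m=7: even sum, res = 24+21 = 45
i=4,m=3: odd sum, res = 45-3 = 42
i=4,m=4: even sum, res = 42+16 = 58
i=4,m=5: odd sum, res = 58-5 = 53
i=4,m=6: even sum, res = 53+24 = 77
i=4,m=7: odd sum, res = 77-7 = 70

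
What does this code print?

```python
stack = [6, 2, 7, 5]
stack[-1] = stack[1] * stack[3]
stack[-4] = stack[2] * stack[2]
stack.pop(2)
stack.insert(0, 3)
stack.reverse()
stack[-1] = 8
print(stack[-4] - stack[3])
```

2

stack[-1] = stack[1]*stack[3] = 2*5 = 10 → [6, 2, 7, 10]
stack[-4] = stack[2]*stack[2] = 7*7 = 49 → [49, 2, 7, 10]
pop(2) removes 7 → [49, 2, 10]
insert 3 at 0 → [3, 49, 2, 10]
reverse → [10, 2, 49, 3]
stack[-1] = 8 → [10, 2, 49, 8]
stack[-4]-stack[3] = 10-8 = 2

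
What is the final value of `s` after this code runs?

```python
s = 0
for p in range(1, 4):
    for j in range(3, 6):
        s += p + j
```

p=1,j=3: s = 0+4 = 4
p=1,j=4: s = 4+5 = 9
p=1,j=5: s = 9+6 = 15
p=2,j=3: s = 15+5 = 20
p=2,j=4: s = 20+6 = 26
p=2,j=5: s = 26+7 = 33
p=3,j=3: s = 33+6 = 39
p=3,j=4: s = 39+7 = 46
p=3,j=5: s = 46+8 = 54

54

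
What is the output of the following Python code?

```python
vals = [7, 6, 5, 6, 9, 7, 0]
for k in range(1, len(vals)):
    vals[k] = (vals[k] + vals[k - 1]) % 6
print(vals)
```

k=1: vals[1] = (6+7)%6 = 1 → [7, 1, 5, 6, 9, 7, 0]
k=2: vals[2] = (5+1)%6 = 0 → [7, 1, 0, 6, 9, 7, 0]
k=3: vals[3] = (6+0)%6 = 0 → [7, 1, 0, 0, 9, 7, 0]
k=4: vals[4] = (9+0)%6 = 3 → [7, 1, 0, 0, 3, 7, 0]
k=5: vals[5] = (7+3)%6 = 4 → [7, 1, 0, 0, 3, 4, 0]
k=6: vals[6] = (0+4)%6 = 4 → [7, 1, 0, 0, 3, 4, 4]

[7, 1, 0, 0, 3, 4, 4]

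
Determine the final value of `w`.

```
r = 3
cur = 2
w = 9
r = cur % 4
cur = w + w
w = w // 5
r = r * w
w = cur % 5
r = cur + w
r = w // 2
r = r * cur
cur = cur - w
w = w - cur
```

r = 2%4 = 2
cur = 9+9 = 18
w = 9//5 = 1
r = 2*1 = 2
w = 18%5 = 3
r = 18+3 = 21
r = 3//2 = 1
r = 1*18 = 18
cur = 18-3 = 15
w = 3-15 = -12

-12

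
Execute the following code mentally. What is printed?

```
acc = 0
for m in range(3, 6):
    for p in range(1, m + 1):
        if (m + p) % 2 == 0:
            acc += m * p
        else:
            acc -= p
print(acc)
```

m=3,p=1: even sum, acc = 0+3 = 3
m=3,p=2: odd sum, acc = 3-2 = 1
m=3,p=3: even sum, acc = 1+9 = 10
m=4,p=1: odd sum, acc = 10-1 = 9
m=4,p=2: even sum, acc = 9+8 = 17
m=4,p=3: odd sum, acc = 17-3 = 14
m=4,p=4: even sum, acc = 14+16 = 30
m=5,p=1: even sum, acc = 30+5 = 35
m=5,p=2: odd sum, acc = 35-2 = 33
m=5,p=3: even sum, acc = 33+15 = 48
m=5,p=4: odd sum, acc = 48-4 = 44
m=5,p=5: even sum, acc = 44+25 = 69

69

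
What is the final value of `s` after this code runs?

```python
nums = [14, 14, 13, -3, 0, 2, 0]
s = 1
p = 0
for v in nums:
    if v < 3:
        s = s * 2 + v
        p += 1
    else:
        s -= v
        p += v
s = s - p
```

v=14: not <3, s = 1-14 = -13; p=14
v=14: not <3, s = (-13)-14 = -27; p=28
v=13: not <3, s = (-27)-13 = -40; p=41
v=-3: <3, s = (-40)*2+(-3) = -83; p=42
v=0: <3, s = (-83)*2+0 = -166; p=43
v=2: <3, s = (-166)*2+2 = -330; p=44
v=0: <3, s = (-330)*2+0 = -660; p=45
s-p = (-660)-45 = -705

-705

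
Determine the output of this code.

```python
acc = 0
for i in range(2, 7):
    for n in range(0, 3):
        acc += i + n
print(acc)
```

75

i=2,n=0: acc = 0+2 = 2
i=2,n=1: acc = 2+3 = 5
i=2,n=2: acc = 5+4 = 9
i=3,n=0: acc = 9+3 = 12
i=3,n=1: acc = 12+4 = 16
i=3,n=2: acc = 16+5 = 21
i=4,n=0: acc = 21+4 = 25
i=4,n=1: acc = 25+5 = 30
i=4,n=2: acc = 30+6 = 36
i=5,n=0: acc = 36+5 = 41
i=5,n=1: acc = 41+6 = 47
i=5,n=2: acc = 47+7 = 54
i=6,n=0: acc = 54+6 = 60
i=6,n=1: acc = 60+7 = 67
i=6,n=2: acc = 67+8 = 75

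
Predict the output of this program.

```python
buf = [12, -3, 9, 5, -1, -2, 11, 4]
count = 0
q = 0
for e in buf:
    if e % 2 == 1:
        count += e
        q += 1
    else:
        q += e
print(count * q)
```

e=12: not odd; q=12
e=-3: odd, count = 0+(-3) = -3; q=13
e=9: odd, count = (-3)+9 = 6; q=14
e=5: odd, count = 6+5 = 11; q=15
e=-1: odd, count = 11+(-1) = 10; q=16
e=-2: not odd; q=14
e=11: odd, count = 10+11 = 21; q=15
e=4: not odd; q=19
count*q = 21*19 = 399

399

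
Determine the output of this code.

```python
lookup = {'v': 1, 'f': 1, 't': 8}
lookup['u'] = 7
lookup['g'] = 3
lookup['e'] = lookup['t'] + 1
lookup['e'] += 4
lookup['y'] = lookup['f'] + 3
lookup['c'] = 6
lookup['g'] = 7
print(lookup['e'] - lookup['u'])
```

lookup['u'] = 7 → {'v': 1, 'f': 1, 't': 8, 'u': 7}
lookup['g'] = 3 → {'v': 1, 'f': 1, 't': 8, 'u': 7, 'g': 3}
lookup['e'] = lookup['t']+1 = 9 → {'v': 1, 'f': 1, 't': 8, 'u': 7, 'g': 3, 'e': 9}
lookup['e'] = 9+4 = 13 → {'v': 1, 'f': 1, 't': 8, 'u': 7, 'g': 3, 'e': 13}
lookup['y'] = lookup['f']+3 = 4 → {'v': 1, 'f': 1, 't': 8, 'u': 7, 'g': 3, 'e': 13, 'y': 4}
lookup['c'] = 6 → {'v': 1, 'f': 1, 't': 8, 'u': 7, 'g': 3, 'e': 13, 'y': 4, 'c': 6}
lookup['g'] = 7 → {'v': 1, 'f': 1, 't': 8, 'u': 7, 'g': 7, 'e': 13, 'y': 4, 'c': 6}
lookup['e']-lookup['u'] = 13-7 = 6

6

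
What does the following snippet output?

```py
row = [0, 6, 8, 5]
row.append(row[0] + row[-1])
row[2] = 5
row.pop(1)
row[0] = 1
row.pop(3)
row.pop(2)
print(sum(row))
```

append row[0]+row[-1] = 0+5 = 5 → [0, 6, 8, 5, 5]
row[2] = 5 → [0, 6, 5, 5, 5]
pop(1) removes 6 → [0, 5, 5, 5]
row[0] = 1 → [1, 5, 5, 5]
pop(3) removes 5 → [1, 5, 5]
pop(2) removes 5 → [1, 5]
sum = 6

6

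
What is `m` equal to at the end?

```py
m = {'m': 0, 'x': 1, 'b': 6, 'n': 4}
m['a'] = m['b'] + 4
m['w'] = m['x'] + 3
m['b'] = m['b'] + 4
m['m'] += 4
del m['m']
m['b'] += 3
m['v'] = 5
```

{'x': 1, 'b': 13, 'n': 4, 'a': 10, 'w': 4, 'v': 5}

m['a'] = m['b']+4 = 10 → {'m': 0, 'x': 1, 'b': 6, 'n': 4, 'a': 10}
m['w'] = m['x']+3 = 4 → {'m': 0, 'x': 1, 'b': 6, 'n': 4, 'a': 10, 'w': 4}
m['b'] = m['b']+4 = 10 → {'m': 0, 'x': 1, 'b': 10, 'n': 4, 'a': 10, 'w': 4}
m['m'] = 0+4 = 4 → {'m': 4, 'x': 1, 'b': 10, 'n': 4, 'a': 10, 'w': 4}
del 'm' → {'x': 1, 'b': 10, 'n': 4, 'a': 10, 'w': 4}
m['b'] = 10+3 = 13 → {'x': 1, 'b': 13, 'n': 4, 'a': 10, 'w': 4}
m['v'] = 5 → {'x': 1, 'b': 13, 'n': 4, 'a': 10, 'w': 4, 'v': 5}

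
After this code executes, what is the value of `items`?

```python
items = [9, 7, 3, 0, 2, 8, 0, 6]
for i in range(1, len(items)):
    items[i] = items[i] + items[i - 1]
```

i=1: items[1] = 7+9 = 16 → [9, 16, 3, 0, 2, 8, 0, 6]
i=2: items[2] = 3+16 = 19 → [9, 16, 19, 0, 2, 8, 0, 6]
i=3: items[3] = 0+19 = 19 → [9, 16, 19, 19, 2, 8, 0, 6]
i=4: items[4] = 2+19 = 21 → [9, 16, 19, 19, 21, 8, 0, 6]
i=5: items[5] = 8+21 = 29 → [9, 16, 19, 19, 21, 29, 0, 6]
i=6: items[6] = 0+29 = 29 → [9, 16, 19, 19, 21, 29, 29, 6]
i=7: items[7] = 6+29 = 35 → [9, 16, 19, 19, 21, 29, 29, 35]

[9, 16, 19, 19, 21, 29, 29, 35]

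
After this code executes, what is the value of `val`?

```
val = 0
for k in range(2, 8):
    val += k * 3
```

81

k=2: val = 0+2*3 = 6
k=3: val = 6+3*3 = 15
k=4: val = 15+4*3 = 27
k=5: val = 27+5*3 = 42
k=6: val = 42+6*3 = 60
k=7: val = 60+7*3 = 81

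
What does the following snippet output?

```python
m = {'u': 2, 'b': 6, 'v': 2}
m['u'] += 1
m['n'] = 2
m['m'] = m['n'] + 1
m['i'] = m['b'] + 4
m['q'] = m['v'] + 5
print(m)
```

{'u': 3, 'b': 6, 'v': 2, 'n': 2, 'm': 3, 'i': 10, 'q': 7}

m['u'] = 2+1 = 3 → {'u': 3, 'b': 6, 'v': 2}
m['n'] = 2 → {'u': 3, 'b': 6, 'v': 2, 'n': 2}
m['m'] = m['n']+1 = 3 → {'u': 3, 'b': 6, 'v': 2, 'n': 2, 'm': 3}
m['i'] = m['b']+4 = 10 → {'u': 3, 'b': 6, 'v': 2, 'n': 2, 'm': 3, 'i': 10}
m['q'] = m['v']+5 = 7 → {'u': 3, 'b': 6, 'v': 2, 'n': 2, 'm': 3, 'i': 10, 'q': 7}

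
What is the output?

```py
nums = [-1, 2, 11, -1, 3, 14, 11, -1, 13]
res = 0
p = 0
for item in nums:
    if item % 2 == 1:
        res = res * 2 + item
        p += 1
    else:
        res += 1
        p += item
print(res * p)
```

item=-1: odd, res = 0*2+(-1) = -1; p=1
item=2: not odd, res = (-1)+1 = 0; p=3
item=11: odd, res = 0*2+11 = 11; p=4
item=-1: odd, res = 11*2+(-1) = 21; p=5
item=3: odd, res = 21*2+3 = 45; p=6
item=14: not odd, res = 45+1 = 46; p=20
item=11: odd, res = 46*2+11 = 103; p=21
item=-1: odd, res = 103*2+(-1) = 205; p=22
item=13: odd, res = 205*2+13 = 423; p=23
res*p = 423*23 = 9729

9729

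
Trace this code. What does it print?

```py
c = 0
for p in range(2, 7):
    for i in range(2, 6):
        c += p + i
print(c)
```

p=2,i=2: c = 0+4 = 4
p=2,i=3: c = 4+5 = 9
p=2,i=4: c = 9+6 = 15
p=2,i=5: c = 15+7 = 22
p=3,i=2: c = 22+5 = 27
p=3,i=3: c = 27+6 = 33
p=3,i=4: c = 33+7 = 40
p=3,i=5: c = 40+8 = 48
p=4,i=2: c = 48+6 = 54
p=4,i=3: c = 54+7 = 61
p=4,i=4: c = 61+8 = 69
p=4,i=5: c = 69+9 = 78
p=5,i=2: c = 78+7 = 85
p=5,i=3: c = 85+8 = 93
p=5,i=4: c = 93+9 = 102
p=5,i=5: c = 102+10 = 112
p=6,i=2: c = 112+8 = 120
p=6,i=3: c = 120+9 = 129
p=6,i=4: c = 129+10 = 139
p=6,i=5: c = 139+11 = 150

150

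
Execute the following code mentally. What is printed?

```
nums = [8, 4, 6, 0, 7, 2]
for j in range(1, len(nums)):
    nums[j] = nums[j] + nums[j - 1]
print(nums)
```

j=1: nums[1] = 4+8 = 12 → [8, 12, 6, 0, 7, 2]
j=2: nums[2] = 6+12 = 18 → [8, 12, 18, 0, 7, 2]
j=3: nums[3] = 0+18 = 18 → [8, 12, 18, 18, 7, 2]
j=4: nums[4] = 7+18 = 25 → [8, 12, 18, 18, 25, 2]
j=5: nums[5] = 2+25 = 27 → [8, 12, 18, 18, 25, 27]

[8, 12, 18, 18, 25, 27]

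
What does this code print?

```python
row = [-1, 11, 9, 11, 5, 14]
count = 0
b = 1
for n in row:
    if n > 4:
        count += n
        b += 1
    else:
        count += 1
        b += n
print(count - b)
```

46

n=-1: not >4, count = 0+1 = 1; b=0
n=11: >4, count = 1+11 = 12; b=1
n=9: >4, count = 12+9 = 21; b=2
n=11: >4, count = 21+11 = 32; b=3
n=5: >4, count = 32+5 = 37; b=4
n=14: >4, count = 37+14 = 51; b=5
count-b = 51-5 = 46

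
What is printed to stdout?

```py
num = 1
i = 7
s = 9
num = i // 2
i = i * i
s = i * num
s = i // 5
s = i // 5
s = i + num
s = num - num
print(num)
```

num = 7//2 = 3
i = 7*7 = 49
s = 49*3 = 147
s = 49//5 = 9
s = 49//5 = 9
s = 49+3 = 52
s = 3-3 = 0

3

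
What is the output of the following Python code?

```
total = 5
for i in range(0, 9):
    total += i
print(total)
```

41

i=0: total = 5+0 = 5
i=1: total = 5+1 = 6
i=2: total = 6+2 = 8
i=3: total = 8+3 = 11
i=4: total = 11+4 = 15
i=5: total = 15+5 = 20
i=6: total = 20+6 = 26
i=7: total = 26+7 = 33
i=8: total = 33+8 = 41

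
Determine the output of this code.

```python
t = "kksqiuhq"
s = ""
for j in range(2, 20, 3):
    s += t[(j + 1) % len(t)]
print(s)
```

qhkiqs

j=2: add t[3]='q' → 'q'
j=5: add t[6]='h' → 'qh'
j=8: add t[1]='k' → 'qhk'
j=11: add t[4]='i' → 'qhki'
j=14: add t[7]='q' → 'qhkiq'
j=17: add t[2]='s' → 'qhkiqs'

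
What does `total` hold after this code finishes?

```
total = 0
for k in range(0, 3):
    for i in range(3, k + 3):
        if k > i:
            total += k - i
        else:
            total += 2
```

k=1,i=3: not 1>3, total = 0+2 = 2
k=2,i=3: not 2>3, total = 2+2 = 4
k=2,i=4: not 2>4, total = 4+2 = 6

6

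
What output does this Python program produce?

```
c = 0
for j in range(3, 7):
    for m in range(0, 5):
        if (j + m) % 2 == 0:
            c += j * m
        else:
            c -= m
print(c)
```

72

j=3,m=0: odd sum, c = 0-0 = 0
j=3,m=1: even sum, c = 0+3 = 3
j=3,m=2: odd sum, c = 3-2 = 1
j=3,m=3: even sum, c = 1+9 = 10
j=3,m=4: odd sum, c = 10-4 = 6
j=4,m=0: even sum, c = 6+0 = 6
j=4,m=1: odd sum, c = 6-1 = 5
j=4,m=2: even sum, c = 5+8 = 13
j=4,m=3: odd sum, c = 13-3 = 10
j=4,m=4: even sum, c = 10+16 = 26
j=5,m=0: odd sum, c = 26-0 = 26
j=5,m=1: even sum, c = 26+5 = 31
j=5,m=2: odd sum, c = 31-2 = 29
j=5,m=3: even sum, c = 29+15 = 44
j=5,m=4: odd sum, c = 44-4 = 40
j=6,m=0: even sum, c = 40+0 = 40
j=6,m=1: odd sum, c = 40-1 = 39
j=6,m=2: even sum, c = 39+12 = 51
j=6,m=3: odd sum, c = 51-3 = 48
j=6,m=4: even sum, c = 48+24 = 72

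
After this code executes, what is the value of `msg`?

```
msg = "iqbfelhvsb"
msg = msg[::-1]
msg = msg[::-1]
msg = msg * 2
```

reverse → 'bsvhlefbqi'
reverse → 'iqbfelhvsb'
repeat ×2 → 'iqbfelhvsbiqbfelhvsb'

'iqbfelhvsbiqbfelhvsb'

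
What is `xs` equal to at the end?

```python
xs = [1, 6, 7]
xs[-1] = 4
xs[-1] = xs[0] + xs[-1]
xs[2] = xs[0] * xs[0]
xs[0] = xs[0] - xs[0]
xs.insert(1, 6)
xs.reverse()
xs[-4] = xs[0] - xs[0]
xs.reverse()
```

xs[-1] = 4 → [1, 6, 4]
xs[-1] = xs[0]+xs[-1] = 1+4 = 5 → [1, 6, 5]
xs[2] = xs[0]*xs[0] = 1*1 = 1 → [1, 6, 1]
xs[0] = xs[0]-xs[0] = 1-1 = 0 → [0, 6, 1]
insert 6 at 1 → [0, 6, 6, 1]
reverse → [1, 6, 6, 0]
xs[-4] = xs[0]-xs[0] = 1-1 = 0 → [0, 6, 6, 0]
reverse → [0, 6, 6, 0]

[0, 6, 6, 0]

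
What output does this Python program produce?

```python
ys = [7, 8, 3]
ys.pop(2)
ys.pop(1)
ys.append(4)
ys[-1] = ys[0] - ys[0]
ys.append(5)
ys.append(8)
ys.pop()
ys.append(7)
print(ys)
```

[7, 0, 5, 7]

pop(2) removes 3 → [7, 8]
pop(1) removes 8 → [7]
append 4 → [7, 4]
ys[-1] = ys[0]-ys[0] = 7-7 = 0 → [7, 0]
append 5 → [7, 0, 5]
append 8 → [7, 0, 5, 8]
pop() removes 8 → [7, 0, 5]
append 7 → [7, 0, 5, 7]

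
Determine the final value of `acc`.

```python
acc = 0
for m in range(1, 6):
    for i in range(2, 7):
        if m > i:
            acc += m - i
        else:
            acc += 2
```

48

m=1,i=2: not 1>2, acc = 0+2 = 2
m=1,i=3: not 1>3, acc = 2+2 = 4
m=1,i=4: not 1>4, acc = 4+2 = 6
m=1,i=5: not 1>5, acc = 6+2 = 8
m=1,i=6: not 1>6, acc = 8+2 = 10
m=2,i=2: not 2>2, acc = 10+2 = 12
m=2,i=3: not 2>3, acc = 12+2 = 14
m=2,i=4: not 2>4, acc = 14+2 = 16
m=2,i=5: not 2>5, acc = 16+2 = 18
m=2,i=6: not 2>6, acc = 18+2 = 20
m=3,i=2: 3>2, acc = 20+1 = 21
m=3,i=3: not 3>3, acc = 21+2 = 23
m=3,i=4: not 3>4, acc = 23+2 = 25
m=3,i=5: not 3>5, acc = 25+2 = 27
m=3,i=6: not 3>6, acc = 27+2 = 29
m=4,i=2: 4>2, acc = 29+2 = 31
m=4,i=3: 4>3, acc = 31+1 = 32
m=4,i=4: not 4>4, acc = 32+2 = 34
m=4,i=5: not 4>5, acc = 34+2 = 36
m=4,i=6: not 4>6, acc = 36+2 = 38
m=5,i=2: 5>2, acc = 38+3 = 41
m=5,i=3: 5>3, acc = 41+2 = 43
m=5,i=4: 5>4, acc = 43+1 = 44
m=5,i=5: not 5>5, acc = 44+2 = 46
m=5,i=6: not 5>6, acc = 46+2 = 48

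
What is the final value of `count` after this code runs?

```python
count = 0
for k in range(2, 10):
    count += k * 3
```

132

k=2: count = 0+2*3 = 6
k=3: count = 6+3*3 = 15
k=4: count = 15+4*3 = 27
k=5: count = 27+5*3 = 42
k=6: count = 42+6*3 = 60
k=7: count = 60+7*3 = 81
k=8: count = 81+8*3 = 105
k=9: count = 105+9*3 = 132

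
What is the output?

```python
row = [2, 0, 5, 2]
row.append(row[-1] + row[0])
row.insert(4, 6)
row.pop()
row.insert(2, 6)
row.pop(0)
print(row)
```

[0, 6, 5, 2, 6]

append row[-1]+row[0] = 2+2 = 4 → [2, 0, 5, 2, 4]
insert 6 at 4 → [2, 0, 5, 2, 6, 4]
pop() removes 4 → [2, 0, 5, 2, 6]
insert 6 at 2 → [2, 0, 6, 5, 2, 6]
pop(0) removes 2 → [0, 6, 5, 2, 6]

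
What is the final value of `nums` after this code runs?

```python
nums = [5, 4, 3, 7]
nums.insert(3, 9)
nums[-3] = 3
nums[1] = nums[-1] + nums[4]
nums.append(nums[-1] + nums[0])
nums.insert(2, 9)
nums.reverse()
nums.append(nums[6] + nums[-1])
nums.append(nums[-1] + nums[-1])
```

[12, 7, 9, 3, 9, 14, 5, 10, 20]

insert 9 at 3 → [5, 4, 3, 9, 7]
nums[-3] = 3 → [5, 4, 3, 9, 7]
nums[1] = nums[-1]+nums[4] = 7+7 = 14 → [5, 14, 3, 9, 7]
append nums[-1]+nums[0] = 7+5 = 12 → [5, 14, 3, 9, 7, 12]
insert 9 at 2 → [5, 14, 9, 3, 9, 7, 12]
reverse → [12, 7, 9, 3, 9, 14, 5]
append nums[6]+nums[-1] = 5+5 = 10 → [12, 7, 9, 3, 9, 14, 5, 10]
append nums[-1]+nums[-1] = 10+10 = 20 → [12, 7, 9, 3, 9, 14, 5, 10, 20]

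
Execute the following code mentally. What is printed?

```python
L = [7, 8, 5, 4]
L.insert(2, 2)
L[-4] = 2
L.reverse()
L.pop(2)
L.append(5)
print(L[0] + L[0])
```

8

insert 2 at 2 → [7, 8, 2, 5, 4]
L[-4] = 2 → [7, 2, 2, 5, 4]
reverse → [4, 5, 2, 2, 7]
pop(2) removes 2 → [4, 5, 2, 7]
append 5 → [4, 5, 2, 7, 5]
L[0]+L[0] = 4+4 = 8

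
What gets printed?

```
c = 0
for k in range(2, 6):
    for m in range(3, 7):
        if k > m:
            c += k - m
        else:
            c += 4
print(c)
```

k=2,m=3: not 2>3, c = 0+4 = 4
k=2,m=4: not 2>4, c = 4+4 = 8
k=2,m=5: not 2>5, c = 8+4 = 12
k=2,m=6: not 2>6, c = 12+4 = 16
k=3,m=3: not 3>3, c = 16+4 = 20
k=3,m=4: not 3>4, c = 20+4 = 24
k=3,m=5: not 3>5, c = 24+4 = 28
k=3,m=6: not 3>6, c = 28+4 = 32
k=4,m=3: 4>3, c = 32+1 = 33
k=4,m=4: not 4>4, c = 33+4 = 37
k=4,m=5: not 4>5, c = 37+4 = 41
k=4,m=6: not 4>6, c = 41+4 = 45
k=5,m=3: 5>3, c = 45+2 = 47
k=5,m=4: 5>4, c = 47+1 = 48
k=5,m=5: not 5>5, c = 48+4 = 52
k=5,m=6: not 5>6, c = 52+4 = 56

56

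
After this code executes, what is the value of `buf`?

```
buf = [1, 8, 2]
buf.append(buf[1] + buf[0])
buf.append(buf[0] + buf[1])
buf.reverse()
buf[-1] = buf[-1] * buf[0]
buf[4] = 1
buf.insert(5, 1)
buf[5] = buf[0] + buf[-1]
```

append buf[1]+buf[0] = 8+1 = 9 → [1, 8, 2, 9]
append buf[0]+buf[1] = 1+8 = 9 → [1, 8, 2, 9, 9]
reverse → [9, 9, 2, 8, 1]
buf[-1] = buf[-1]*buf[0] = 1*9 = 9 → [9, 9, 2, 8, 9]
buf[4] = 1 → [9, 9, 2, 8, 1]
insert 1 at 5 → [9, 9, 2, 8, 1, 1]
buf[5] = buf[0]+buf[-1] = 9+1 = 10 → [9, 9, 2, 8, 1, 10]

[9, 9, 2, 8, 1, 10]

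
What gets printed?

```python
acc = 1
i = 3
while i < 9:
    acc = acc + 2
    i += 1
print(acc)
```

i=3: acc = 1+2 = 3
i=4: acc = 3+2 = 5
i=5: acc = 5+2 = 7
i=6: acc = 7+2 = 9
i=7: acc = 9+2 = 11
i=8: acc = 11+2 = 13

13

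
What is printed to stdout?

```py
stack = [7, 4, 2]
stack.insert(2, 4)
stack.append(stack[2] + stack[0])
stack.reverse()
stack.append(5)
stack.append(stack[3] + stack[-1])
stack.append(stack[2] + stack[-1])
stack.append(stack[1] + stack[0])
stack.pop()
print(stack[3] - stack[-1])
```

insert 4 at 2 → [7, 4, 4, 2]
append stack[2]+stack[0] = 4+7 = 11 → [7, 4, 4, 2, 11]
reverse → [11, 2, 4, 4, 7]
append 5 → [11, 2, 4, 4, 7, 5]
append stack[3]+stack[-1] = 4+5 = 9 → [11, 2, 4, 4, 7, 5, 9]
append stack[2]+stack[-1] = 4+9 = 13 → [11, 2, 4, 4, 7, 5, 9, 13]
append stack[1]+stack[0] = 2+11 = 13 → [11, 2, 4, 4, 7, 5, 9, 13, 13]
pop() removes 13 → [11, 2, 4, 4, 7, 5, 9, 13]
stack[3]-stack[-1] = 4-13 = -9

-9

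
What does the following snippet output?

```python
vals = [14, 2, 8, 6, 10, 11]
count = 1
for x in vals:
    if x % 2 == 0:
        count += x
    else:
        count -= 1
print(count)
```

x=14: even, count = 1+14 = 15
x=2: even, count = 15+2 = 17
x=8: even, count = 17+8 = 25
x=6: even, count = 25+6 = 31
x=10: even, count = 31+10 = 41
x=11: not even, count = 41-1 = 40

40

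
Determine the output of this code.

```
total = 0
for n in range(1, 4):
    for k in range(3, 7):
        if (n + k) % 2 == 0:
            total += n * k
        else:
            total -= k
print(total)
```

n=1,k=3: even sum, total = 0+3 = 3
n=1,k=4: odd sum, total = 3-4 = -1
n=1,k=5: even sum, total = (-1)+5 = 4
n=1,k=6: odd sum, total = 4-6 = -2
n=2,k=3: odd sum, total = (-2)-3 = -5
n=2,k=4: even sum, total = (-5)+8 = 3
n=2,k=5: odd sum, total = 3-5 = -2
n=2,k=6: even sum, total = (-2)+12 = 10
n=3,k=3: even sum, total = 10+9 = 19
n=3,k=4: odd sum, total = 19-4 = 15
n=3,k=5: even sum, total = 15+15 = 30
n=3,k=6: odd sum, total = 30-6 = 24

24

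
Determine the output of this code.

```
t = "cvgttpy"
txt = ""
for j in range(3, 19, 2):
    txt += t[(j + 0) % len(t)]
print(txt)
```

j=3: add t[3]='t' → 't'
j=5: add t[5]='p' → 'tp'
j=7: add t[0]='c' → 'tpc'
j=9: add t[2]='g' → 'tpcg'
j=11: add t[4]='t' → 'tpcgt'
j=13: add t[6]='y' → 'tpcgty'
j=15: add t[1]='v' → 'tpcgtyv'
j=17: add t[3]='t' → 'tpcgtyvt'

tpcgtyvt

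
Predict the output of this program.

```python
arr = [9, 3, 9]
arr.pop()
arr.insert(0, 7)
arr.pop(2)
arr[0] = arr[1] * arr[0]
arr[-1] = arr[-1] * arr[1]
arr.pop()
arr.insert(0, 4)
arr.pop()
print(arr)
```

[4]

pop() removes 9 → [9, 3]
insert 7 at 0 → [7, 9, 3]
pop(2) removes 3 → [7, 9]
arr[0] = arr[1]*arr[0] = 9*7 = 63 → [63, 9]
arr[-1] = arr[-1]*arr[1] = 9*9 = 81 → [63, 81]
pop() removes 81 → [63]
insert 4 at 0 → [4, 63]
pop() removes 63 → [4]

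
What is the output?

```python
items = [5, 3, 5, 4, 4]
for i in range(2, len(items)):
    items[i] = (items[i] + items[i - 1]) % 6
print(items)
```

[5, 3, 2, 0, 4]

i=2: items[2] = (5+3)%6 = 2 → [5, 3, 2, 4, 4]
i=3: items[3] = (4+2)%6 = 0 → [5, 3, 2, 0, 4]
i=4: items[4] = (4+0)%6 = 4 → [5, 3, 2, 0, 4]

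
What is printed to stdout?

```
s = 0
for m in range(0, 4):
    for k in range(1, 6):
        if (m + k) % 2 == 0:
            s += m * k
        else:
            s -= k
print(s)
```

18

m=0,k=1: odd sum, s = 0-1 = -1
m=0,k=2: even sum, s = (-1)+0 = -1
m=0,k=3: odd sum, s = (-1)-3 = -4
m=0,k=4: even sum, s = (-4)+0 = -4
m=0,k=5: odd sum, s = (-4)-5 = -9
m=1,k=1: even sum, s = (-9)+1 = -8
m=1,k=2: odd sum, s = (-8)-2 = -10
m=1,k=3: even sum, s = (-10)+3 = -7
m=1,k=4: odd sum, s = (-7)-4 = -11
m=1,k=5: even sum, s = (-11)+5 = -6
m=2,k=1: odd sum, s = (-6)-1 = -7
m=2,k=2: even sum, s = (-7)+4 = -3
m=2,k=3: odd sum, s = (-3)-3 = -6
m=2,k=4: even sum, s = (-6)+8 = 2
m=2,k=5: odd sum, s = 2-5 = -3
m=3,k=1: even sum, s = (-3)+3 = 0
m=3,k=2: odd sum, s = 0-2 = -2
m=3,k=3: even sum, s = (-2)+9 = 7
m=3,k=4: odd sum, s = 7-4 = 3
m=3,k=5: even sum, s = 3+15 = 18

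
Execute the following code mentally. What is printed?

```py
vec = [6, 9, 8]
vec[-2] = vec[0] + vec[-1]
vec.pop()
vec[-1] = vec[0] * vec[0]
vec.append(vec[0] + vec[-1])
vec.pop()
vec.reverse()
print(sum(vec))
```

vec[-2] = vec[0]+vec[-1] = 6+8 = 14 → [6, 14, 8]
pop() removes 8 → [6, 14]
vec[-1] = vec[0]*vec[0] = 6*6 = 36 → [6, 36]
append vec[0]+vec[-1] = 6+36 = 42 → [6, 36, 42]
pop() removes 42 → [6, 36]
reverse → [36, 6]
sum = 42

42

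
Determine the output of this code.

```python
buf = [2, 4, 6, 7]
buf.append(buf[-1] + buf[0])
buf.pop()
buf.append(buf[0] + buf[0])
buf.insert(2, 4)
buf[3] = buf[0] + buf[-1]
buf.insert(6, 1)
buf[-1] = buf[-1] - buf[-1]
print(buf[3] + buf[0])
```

append buf[-1]+buf[0] = 7+2 = 9 → [2, 4, 6, 7, 9]
pop() removes 9 → [2, 4, 6, 7]
append buf[0]+buf[0] = 2+2 = 4 → [2, 4, 6, 7, 4]
insert 4 at 2 → [2, 4, 4, 6, 7, 4]
buf[3] = buf[0]+buf[-1] = 2+4 = 6 → [2, 4, 4, 6, 7, 4]
insert 1 at 6 → [2, 4, 4, 6, 7, 4, 1]
buf[-1] = buf[-1]-buf[-1] = 1-1 = 0 → [2, 4, 4, 6, 7, 4, 0]
buf[3]+buf[0] = 6+2 = 8

8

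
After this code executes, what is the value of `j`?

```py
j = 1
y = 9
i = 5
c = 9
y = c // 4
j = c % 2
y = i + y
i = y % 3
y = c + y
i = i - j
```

1

y = 9//4 = 2
j = 9%2 = 1
y = 5+2 = 7
i = 7%3 = 1
y = 9+7 = 16
i = 1-1 = 0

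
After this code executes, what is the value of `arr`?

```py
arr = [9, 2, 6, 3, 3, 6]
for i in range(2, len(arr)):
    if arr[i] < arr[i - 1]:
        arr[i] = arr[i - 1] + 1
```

i=2: 6>=2, unchanged → [9, 2, 6, 3, 3, 6]
i=3: 3<6, arr[3] = 6+1 = 7 → [9, 2, 6, 7, 3, 6]
i=4: 3<7, arr[4] = 7+1 = 8 → [9, 2, 6, 7, 8, 6]
i=5: 6<8, arr[5] = 8+1 = 9 → [9, 2, 6, 7, 8, 9]

[9, 2, 6, 7, 8, 9]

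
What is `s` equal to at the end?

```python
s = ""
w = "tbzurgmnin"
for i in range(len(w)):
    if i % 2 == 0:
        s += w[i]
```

'tzrmi'

i=0: add 't' → 't'
i=1: skip
i=2: add 'z' → 'tz'
i=3: skip
i=4: add 'r' → 'tzr'
i=5: skip
i=6: add 'm' → 'tzrm'
i=7: skip
i=8: add 'i' → 'tzrmi'
i=9: skip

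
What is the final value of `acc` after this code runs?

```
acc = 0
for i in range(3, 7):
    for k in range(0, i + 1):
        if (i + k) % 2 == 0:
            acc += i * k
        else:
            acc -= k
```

i=3,k=0: odd sum, acc = 0-0 = 0
i=3,k=1: even sum, acc = 0+3 = 3
i=3,k=2: odd sum, acc = 3-2 = 1
i=3,k=3: even sum, acc = 1+9 = 10
i=4,k=0: even sum, acc = 10+0 = 10
i=4,k=1: odd sum, acc = 10-1 = 9
i=4,k=2: even sum, acc = 9+8 = 17
i=4,k=3: odd sum, acc = 17-3 = 14
i=4,k=4: even sum, acc = 14+16 = 30
i=5,k=0: odd sum, acc = 30-0 = 30
i=5,k=1: even sum, acc = 30+5 = 35
i=5,k=2: odd sum, acc = 35-2 = 33
i=5,k=3: even sum, acc = 33+15 = 48
i=5,k=4: odd sum, acc = 48-4 = 44
i=5,k=5: even sum, acc = 44+25 = 69
i=6,k=0: even sum, acc = 69+0 = 69
i=6,k=1: odd sum, acc = 69-1 = 68
i=6,k=2: even sum, acc = 68+12 = 80
i=6,k=3: odd sum, acc = 80-3 = 77
i=6,k=4: even sum, acc = 77+24 = 101
i=6,k=5: odd sum, acc = 101-5 = 96
i=6,k=6: even sum, acc = 96+36 = 132

132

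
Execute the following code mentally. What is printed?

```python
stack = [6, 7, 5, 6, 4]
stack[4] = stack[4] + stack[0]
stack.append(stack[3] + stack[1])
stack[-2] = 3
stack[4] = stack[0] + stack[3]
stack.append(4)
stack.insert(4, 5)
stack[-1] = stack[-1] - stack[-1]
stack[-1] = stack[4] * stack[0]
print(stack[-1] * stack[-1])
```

900

stack[4] = stack[4]+stack[0] = 4+6 = 10 → [6, 7, 5, 6, 10]
append stack[3]+stack[1] = 6+7 = 13 → [6, 7, 5, 6, 10, 13]
stack[-2] = 3 → [6, 7, 5, 6, 3, 13]
stack[4] = stack[0]+stack[3] = 6+6 = 12 → [6, 7, 5, 6, 12, 13]
append 4 → [6, 7, 5, 6, 12, 13, 4]
insert 5 at 4 → [6, 7, 5, 6, 5, 12, 13, 4]
stack[-1] = stack[-1]-stack[-1] = 4-4 = 0 → [6, 7, 5, 6, 5, 12, 13, 0]
stack[-1] = stack[4]*stack[0] = 5*6 = 30 → [6, 7, 5, 6, 5, 12, 13, 30]
stack[-1]*stack[-1] = 30*30 = 900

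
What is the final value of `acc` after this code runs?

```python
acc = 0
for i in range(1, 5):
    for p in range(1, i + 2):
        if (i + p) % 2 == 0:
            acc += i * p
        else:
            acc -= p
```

20

i=1,p=1: even sum, acc = 0+1 = 1
i=1,p=2: odd sum, acc = 1-2 = -1
i=2,p=1: odd sum, acc = (-1)-1 = -2
i=2,p=2: even sum, acc = (-2)+4 = 2
i=2,p=3: odd sum, acc = 2-3 = -1
i=3,p=1: even sum, acc = (-1)+3 = 2
i=3,p=2: odd sum, acc = 2-2 = 0
i=3,p=3: even sum, acc = 0+9 = 9
i=3,p=4: odd sum, acc = 9-4 = 5
i=4,p=1: odd sum, acc = 5-1 = 4
i=4,p=2: even sum, acc = 4+8 = 12
i=4,p=3: odd sum, acc = 12-3 = 9
i=4,p=4: even sum, acc = 9+16 = 25
i=4,p=5: odd sum, acc = 25-5 = 20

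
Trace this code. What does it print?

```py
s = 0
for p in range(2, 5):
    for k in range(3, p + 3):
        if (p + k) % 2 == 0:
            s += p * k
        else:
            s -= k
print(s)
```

p=2,k=3: odd sum, s = 0-3 = -3
p=2,k=4: even sum, s = (-3)+8 = 5
p=3,k=3: even sum, s = 5+9 = 14
p=3,k=4: odd sum, s = 14-4 = 10
p=3,k=5: even sum, s = 10+15 = 25
p=4,k=3: odd sum, s = 25-3 = 22
p=4,k=4: even sum, s = 22+16 = 38
p=4,k=5: odd sum, s = 38-5 = 33
p=4,k=6: even sum, s = 33+24 = 57

57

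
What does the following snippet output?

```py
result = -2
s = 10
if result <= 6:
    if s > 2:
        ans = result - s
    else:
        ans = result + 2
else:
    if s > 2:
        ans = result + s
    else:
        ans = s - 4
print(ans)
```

-12

result=-2, s=10
result <= 6 is True; s > 2 is True
→ ans = result - s = -12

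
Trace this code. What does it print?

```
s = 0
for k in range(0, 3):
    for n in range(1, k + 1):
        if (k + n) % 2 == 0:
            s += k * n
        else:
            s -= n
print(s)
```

4

k=1,n=1: even sum, s = 0+1 = 1
k=2,n=1: odd sum, s = 1-1 = 0
k=2,n=2: even sum, s = 0+4 = 4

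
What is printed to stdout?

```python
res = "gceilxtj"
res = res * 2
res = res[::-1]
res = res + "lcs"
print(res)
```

jtxliecgjtxliecglcs

repeat ×2 → 'gceilxtjgceilxtj'
reverse → 'jtxliecgjtxliecg'
+ 'lcs' → 'jtxliecgjtxliecglcs'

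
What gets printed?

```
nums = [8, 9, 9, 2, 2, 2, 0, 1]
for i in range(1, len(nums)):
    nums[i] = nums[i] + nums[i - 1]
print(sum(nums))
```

i=1: nums[1] = 9+8 = 17 → [8, 17, 9, 2, 2, 2, 0, 1]
i=2: nums[2] = 9+17 = 26 → [8, 17, 26, 2, 2, 2, 0, 1]
i=3: nums[3] = 2+26 = 28 → [8, 17, 26, 28, 2, 2, 0, 1]
i=4: nums[4] = 2+28 = 30 → [8, 17, 26, 28, 30, 2, 0, 1]
i=5: nums[5] = 2+30 = 32 → [8, 17, 26, 28, 30, 32, 0, 1]
i=6: nums[6] = 0+32 = 32 → [8, 17, 26, 28, 30, 32, 32, 1]
i=7: nums[7] = 1+32 = 33 → [8, 17, 26, 28, 30, 32, 32, 33]
sum = 206

206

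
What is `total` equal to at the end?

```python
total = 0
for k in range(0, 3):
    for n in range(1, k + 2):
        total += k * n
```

k=0,n=1: total = 0+0 = 0
k=1,n=1: total = 0+1 = 1
k=1,n=2: total = 1+2 = 3
k=2,n=1: total = 3+2 = 5
k=2,n=2: total = 5+4 = 9
k=2,n=3: total = 9+6 = 15

15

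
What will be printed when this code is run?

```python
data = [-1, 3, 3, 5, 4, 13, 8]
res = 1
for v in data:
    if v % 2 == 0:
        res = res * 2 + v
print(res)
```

v=-1: not even
v=3: not even
v=3: not even
v=5: not even
v=4: even, res = 1*2+4 = 6
v=13: not even
v=8: even, res = 6*2+8 = 20

20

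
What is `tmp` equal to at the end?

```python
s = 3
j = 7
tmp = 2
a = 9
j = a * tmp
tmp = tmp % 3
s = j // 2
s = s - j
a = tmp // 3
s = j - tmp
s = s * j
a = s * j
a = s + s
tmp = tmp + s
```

j = 9*2 = 18
tmp = 2%3 = 2
s = 18//2 = 9
s = 9-18 = -9
a = 2//3 = 0
s = 18-2 = 16
s = 16*18 = 288
a = 288*18 = 5184
a = 288+288 = 576
tmp = 2+288 = 290

290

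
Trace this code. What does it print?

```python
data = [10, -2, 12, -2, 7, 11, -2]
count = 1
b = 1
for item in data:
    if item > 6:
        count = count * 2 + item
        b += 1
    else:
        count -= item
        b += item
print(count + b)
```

item=10: >6, count = 1*2+10 = 12; b=2
item=-2: not >6, count = 12-(-2) = 14; b=0
item=12: >6, count = 14*2+12 = 40; b=1
item=-2: not >6, count = 40-(-2) = 42; b=-1
item=7: >6, count = 42*2+7 = 91; b=0
item=11: >6, count = 91*2+11 = 193; b=1
item=-2: not >6, count = 193-(-2) = 195; b=-1
count+b = 195+(-1) = 194

194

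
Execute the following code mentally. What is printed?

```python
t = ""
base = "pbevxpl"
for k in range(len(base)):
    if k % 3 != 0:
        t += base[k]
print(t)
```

bexp

k=0: skip
k=1: add 'b' → 'b'
k=2: add 'e' → 'be'
k=3: skip
k=4: add 'x' → 'bex'
k=5: add 'p' → 'bexp'
k=6: skip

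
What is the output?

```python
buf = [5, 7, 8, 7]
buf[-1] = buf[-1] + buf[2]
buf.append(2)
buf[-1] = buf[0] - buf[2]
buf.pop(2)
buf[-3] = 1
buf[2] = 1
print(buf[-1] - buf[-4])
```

-8

buf[-1] = buf[-1]+buf[2] = 7+8 = 15 → [5, 7, 8, 15]
append 2 → [5, 7, 8, 15, 2]
buf[-1] = buf[0]-buf[2] = 5-8 = -3 → [5, 7, 8, 15, -3]
pop(2) removes 8 → [5, 7, 15, -3]
buf[-3] = 1 → [5, 1, 15, -3]
buf[2] = 1 → [5, 1, 1, -3]
buf[-1]-buf[-4] = (-3)-5 = -8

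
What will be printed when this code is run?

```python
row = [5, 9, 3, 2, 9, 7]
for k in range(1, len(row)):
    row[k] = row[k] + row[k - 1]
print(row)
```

[5, 14, 17, 19, 28, 35]

k=1: row[1] = 9+5 = 14 → [5, 14, 3, 2, 9, 7]
k=2: row[2] = 3+14 = 17 → [5, 14, 17, 2, 9, 7]
k=3: row[3] = 2+17 = 19 → [5, 14, 17, 19, 9, 7]
k=4: row[4] = 9+19 = 28 → [5, 14, 17, 19, 28, 7]
k=5: row[5] = 7+28 = 35 → [5, 14, 17, 19, 28, 35]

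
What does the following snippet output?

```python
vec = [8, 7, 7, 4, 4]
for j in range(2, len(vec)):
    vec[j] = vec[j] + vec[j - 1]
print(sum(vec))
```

j=2: vec[2] = 7+7 = 14 → [8, 7, 14, 4, 4]
j=3: vec[3] = 4+14 = 18 → [8, 7, 14, 18, 4]
j=4: vec[4] = 4+18 = 22 → [8, 7, 14, 18, 22]
sum = 69

69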